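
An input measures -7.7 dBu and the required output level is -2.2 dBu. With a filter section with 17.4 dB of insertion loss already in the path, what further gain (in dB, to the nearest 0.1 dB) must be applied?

The required make-up gain is the shortfall in the dB sum.
G = -2.2 − (-7.7) + 17.4 = 22.9 dB.

22.9 dB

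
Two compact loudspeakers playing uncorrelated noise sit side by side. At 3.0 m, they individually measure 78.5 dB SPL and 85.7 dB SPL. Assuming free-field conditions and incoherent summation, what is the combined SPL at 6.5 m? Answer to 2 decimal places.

Combined at 3.0 m: 10·log₁₀(10^(78.5/10)+10^(85.7/10)) = 86.457 dB SPL.
Then apply −20·log₁₀(6.5/3.0) = -6.716 dB → 79.74 dB SPL.

79.74 dB SPL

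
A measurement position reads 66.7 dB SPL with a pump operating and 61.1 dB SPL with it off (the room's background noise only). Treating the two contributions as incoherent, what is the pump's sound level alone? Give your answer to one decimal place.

Subtract intensities: L_src = 10·log₁₀(10^(L_total/10) − 10^(L_bg/10)).
L_src = 10·log₁₀(10^(66.7/10) − 10^(61.1/10)) = 10·log₁₀(3389000) = 65.3 dB SPL.

65.3 dB SPL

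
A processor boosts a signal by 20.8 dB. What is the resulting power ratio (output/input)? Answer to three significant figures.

120

Power ratio = 10^(dB/10).
10^(20.8/10) = 10^(2.080) = 120.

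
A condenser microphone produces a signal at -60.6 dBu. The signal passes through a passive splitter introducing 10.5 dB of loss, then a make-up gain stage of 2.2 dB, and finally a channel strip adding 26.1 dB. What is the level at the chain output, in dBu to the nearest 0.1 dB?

In dB, series stages simply add:
-60.6 − 10.5 + 2.2 + 26.1 = -42.8 dBu.

-42.8 dBu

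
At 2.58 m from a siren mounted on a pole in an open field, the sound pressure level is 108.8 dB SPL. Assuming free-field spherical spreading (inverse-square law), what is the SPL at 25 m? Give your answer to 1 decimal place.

89.1 dB SPL

Inverse-square spreading gives ΔL = −20·log₁₀(d₂/d₁).
ΔL = −20·log₁₀(25/2.58) = -19.73 dB, so L₂ = 108.8 + (-19.73) = 89.1 dB SPL.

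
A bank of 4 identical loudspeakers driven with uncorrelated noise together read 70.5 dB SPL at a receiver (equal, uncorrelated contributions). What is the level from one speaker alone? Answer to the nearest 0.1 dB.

64.5 dB SPL

4 equal incoherent sources add 10·log₁₀(4) = 6.02 dB over one source.
L_one = 70.5 − 6.02 = 64.5 dB SPL.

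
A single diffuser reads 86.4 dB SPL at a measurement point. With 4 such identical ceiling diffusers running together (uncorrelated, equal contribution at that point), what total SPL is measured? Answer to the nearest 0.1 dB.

92.4 dB SPL

4 equal incoherent sources raise the level by 10·log₁₀(4) = 6.02 dB.
L_total = 86.4 + 6.02 = 92.4 dB SPL.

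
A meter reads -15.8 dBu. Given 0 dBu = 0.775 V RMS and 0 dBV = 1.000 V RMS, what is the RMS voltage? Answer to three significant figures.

V = 0.775 V × 10^(-15.8/20).
= 0.775 × 0.1622 = 0.126 V.

0.126 V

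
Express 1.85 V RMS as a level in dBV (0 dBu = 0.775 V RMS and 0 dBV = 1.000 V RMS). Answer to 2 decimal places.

+5.34 dBV

dBV = 20·log₁₀(V / 1.000 V).
20·log₁₀(1.85/1.000) = +5.34 dBV.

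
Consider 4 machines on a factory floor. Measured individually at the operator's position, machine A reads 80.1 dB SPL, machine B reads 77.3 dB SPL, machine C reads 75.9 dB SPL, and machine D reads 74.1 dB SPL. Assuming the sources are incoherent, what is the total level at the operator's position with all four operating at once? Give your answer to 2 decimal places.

83.44 dB SPL

Add the sources as powers (linear), then convert back to dB:
L_total = 10·log₁₀(10^(80.1/10) + 10^(77.3/10) + 10^(75.9/10) + 10^(74.1/10)) = 10·log₁₀(220600000) = 83.44 dB SPL.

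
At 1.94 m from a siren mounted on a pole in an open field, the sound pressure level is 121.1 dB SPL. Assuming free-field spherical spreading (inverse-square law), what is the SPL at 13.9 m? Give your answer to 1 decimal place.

104.0 dB SPL

Inverse-square spreading gives ΔL = −20·log₁₀(d₂/d₁).
ΔL = −20·log₁₀(13.9/1.94) = -17.10 dB, so L₂ = 121.1 + (-17.10) = 104.0 dB SPL.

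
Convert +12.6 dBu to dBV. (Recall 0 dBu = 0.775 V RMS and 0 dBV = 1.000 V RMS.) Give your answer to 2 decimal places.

The offset between the scales is 20·log₁₀(0.775/1.000) = −2.214 dB.
So dBV = +12.6 − 2.214 = +10.39 dBV.

+10.39 dBV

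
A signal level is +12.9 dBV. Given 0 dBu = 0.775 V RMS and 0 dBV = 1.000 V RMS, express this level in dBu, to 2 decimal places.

+15.11 dBu

The offset between the scales is 20·log₁₀(0.775/1.000) = −2.214 dB.
So dBu = +12.9 + 2.214 = +15.11 dBu.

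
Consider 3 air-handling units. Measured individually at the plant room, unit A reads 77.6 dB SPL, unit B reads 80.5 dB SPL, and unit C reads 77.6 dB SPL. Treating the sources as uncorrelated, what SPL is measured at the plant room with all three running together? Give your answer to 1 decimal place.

Add the sources as powers (linear), then convert back to dB:
L_total = 10·log₁₀(10^(77.6/10) + 10^(80.5/10) + 10^(77.6/10)) = 10·log₁₀(227300000) = 83.6 dB SPL.

83.6 dB SPL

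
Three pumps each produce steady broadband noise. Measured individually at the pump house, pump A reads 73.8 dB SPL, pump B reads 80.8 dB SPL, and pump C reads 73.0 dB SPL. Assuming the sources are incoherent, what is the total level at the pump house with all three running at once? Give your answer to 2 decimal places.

82.15 dB SPL

Incoherent sources sum as intensities:
L_total = 10·log₁₀(10^(73.8/10) + 10^(80.8/10) + 10^(73.0/10)) = 10·log₁₀(164200000) = 82.15 dB SPL.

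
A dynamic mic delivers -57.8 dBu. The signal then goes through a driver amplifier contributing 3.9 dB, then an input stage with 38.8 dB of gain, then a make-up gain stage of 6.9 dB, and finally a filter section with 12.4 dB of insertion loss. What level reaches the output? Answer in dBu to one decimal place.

-20.6 dBu

Gain stages sum in dB:
-57.8 + 3.9 + 38.8 + 6.9 − 12.4 = -20.6 dBu.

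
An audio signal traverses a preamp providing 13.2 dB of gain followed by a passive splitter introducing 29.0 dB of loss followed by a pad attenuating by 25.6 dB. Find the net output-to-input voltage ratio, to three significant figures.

Net gain = 13.2 + (−29.0) + (−25.6) = -41.4 dB.
Voltage ratio = 10^(-41.4/20) = 0.00851.

0.00851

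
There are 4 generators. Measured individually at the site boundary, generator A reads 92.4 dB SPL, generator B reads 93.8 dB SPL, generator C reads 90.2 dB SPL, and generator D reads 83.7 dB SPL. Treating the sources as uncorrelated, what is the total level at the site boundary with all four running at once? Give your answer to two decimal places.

Uncorrelated sources add in intensity (power), not in dB.
L_total = 10·log₁₀(10^(92.4/10) + 10^(93.8/10) + 10^(90.2/10) + 10^(83.7/10)) = 10·log₁₀(5418000000) = 97.34 dB SPL.

97.34 dB SPL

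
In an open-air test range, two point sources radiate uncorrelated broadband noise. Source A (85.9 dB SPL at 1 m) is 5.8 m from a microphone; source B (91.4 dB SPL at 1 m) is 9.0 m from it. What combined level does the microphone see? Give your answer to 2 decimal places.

74.56 dB SPL

At the listener: L_A = 85.9 − 20·log₁₀(5.8) = 70.631 dB; L_B = 91.4 − 20·log₁₀(9.0) = 72.315 dB.
Combined: 10·log₁₀(10^(70.631/10)+10^(72.315/10)) = 74.56 dB SPL.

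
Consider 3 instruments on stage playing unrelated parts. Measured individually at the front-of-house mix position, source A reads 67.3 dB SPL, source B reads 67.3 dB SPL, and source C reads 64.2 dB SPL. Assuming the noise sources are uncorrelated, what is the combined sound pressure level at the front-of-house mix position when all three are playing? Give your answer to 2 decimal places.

Incoherent sources sum as intensities:
L_total = 10·log₁₀(10^(67.3/10) + 10^(67.3/10) + 10^(64.2/10)) = 10·log₁₀(13370000) = 71.26 dB SPL.

71.26 dB SPL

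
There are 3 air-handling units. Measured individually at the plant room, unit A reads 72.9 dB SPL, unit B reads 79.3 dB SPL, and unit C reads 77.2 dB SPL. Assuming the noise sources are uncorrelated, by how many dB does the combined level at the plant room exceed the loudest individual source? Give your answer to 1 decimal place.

Incoherent sources sum as intensities:
L_total = 10·log₁₀(10^(72.9/10) + 10^(79.3/10) + 10^(77.2/10)) = 81.96 dB SPL.
Excess over the loudest (79.3 dB): 81.96 − 79.3 = 2.7 dB.

2.7 dB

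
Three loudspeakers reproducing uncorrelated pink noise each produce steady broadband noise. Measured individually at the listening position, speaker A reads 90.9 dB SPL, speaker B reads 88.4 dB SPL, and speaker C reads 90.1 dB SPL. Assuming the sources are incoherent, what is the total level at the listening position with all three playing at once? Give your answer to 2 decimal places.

Add the sources as powers (linear), then convert back to dB:
L_total = 10·log₁₀(10^(90.9/10) + 10^(88.4/10) + 10^(90.1/10)) = 10·log₁₀(2945000000) = 94.69 dB SPL.

94.69 dB SPL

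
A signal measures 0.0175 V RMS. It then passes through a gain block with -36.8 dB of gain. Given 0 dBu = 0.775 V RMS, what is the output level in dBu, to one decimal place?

Input level: 20·log₁₀(0.0175/0.775) = -32.93 dBu.
Output: -32.93 − 36.8 = -69.7 dBu.

-69.7 dBu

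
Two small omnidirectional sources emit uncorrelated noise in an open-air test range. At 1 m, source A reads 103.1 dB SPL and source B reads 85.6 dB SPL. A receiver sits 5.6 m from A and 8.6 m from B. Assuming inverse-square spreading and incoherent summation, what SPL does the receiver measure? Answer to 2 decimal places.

At the listener: L_A = 103.1 − 20·log₁₀(5.6) = 88.136 dB; L_B = 85.6 − 20·log₁₀(8.6) = 66.910 dB.
Combined: 10·log₁₀(10^(88.136/10)+10^(66.910/10)) = 88.17 dB SPL.

88.17 dB SPL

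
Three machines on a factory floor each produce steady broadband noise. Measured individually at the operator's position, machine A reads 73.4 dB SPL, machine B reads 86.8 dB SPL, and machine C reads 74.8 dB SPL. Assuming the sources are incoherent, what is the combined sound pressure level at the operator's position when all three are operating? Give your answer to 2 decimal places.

Incoherent sources sum as intensities:
L_total = 10·log₁₀(10^(73.4/10) + 10^(86.8/10) + 10^(74.8/10)) = 10·log₁₀(530700000) = 87.25 dB SPL.

87.25 dB SPL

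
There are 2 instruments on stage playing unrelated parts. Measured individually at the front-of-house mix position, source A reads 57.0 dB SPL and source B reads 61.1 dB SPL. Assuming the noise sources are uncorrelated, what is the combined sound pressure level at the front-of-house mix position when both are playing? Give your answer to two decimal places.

Incoherent sources sum as intensities:
L_total = 10·log₁₀(10^(57.0/10) + 10^(61.1/10)) = 10·log₁₀(1789000) = 62.53 dB SPL.

62.53 dB SPL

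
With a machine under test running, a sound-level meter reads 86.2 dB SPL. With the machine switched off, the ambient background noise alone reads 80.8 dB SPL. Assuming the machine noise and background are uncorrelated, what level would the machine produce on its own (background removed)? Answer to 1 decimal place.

Background correction is a power subtraction:
L_src = 10·log₁₀(10^(86.2/10) − 10^(80.8/10)) = 10·log₁₀(296600000) = 84.7 dB SPL.

84.7 dB SPL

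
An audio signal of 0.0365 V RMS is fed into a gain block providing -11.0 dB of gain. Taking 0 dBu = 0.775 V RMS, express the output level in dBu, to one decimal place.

Input level: 20·log₁₀(0.0365/0.775) = -26.54 dBu.
Output: -26.54 − 11.0 = -37.5 dBu.

-37.5 dBu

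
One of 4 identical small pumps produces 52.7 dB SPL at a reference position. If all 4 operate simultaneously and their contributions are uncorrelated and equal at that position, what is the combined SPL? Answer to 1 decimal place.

58.7 dB SPL

4 equal incoherent sources raise the level by 10·log₁₀(4) = 6.02 dB.
L_total = 52.7 + 6.02 = 58.7 dB SPL.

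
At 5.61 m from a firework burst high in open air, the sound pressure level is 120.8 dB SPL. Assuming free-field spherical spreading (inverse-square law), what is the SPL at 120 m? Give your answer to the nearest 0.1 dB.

94.2 dB SPL

For a point source in a free field, ΔL = −20·log₁₀(d₂/d₁).
ΔL = −20·log₁₀(120/5.61) = -26.60 dB, so L₂ = 120.8 + (-26.60) = 94.2 dB SPL.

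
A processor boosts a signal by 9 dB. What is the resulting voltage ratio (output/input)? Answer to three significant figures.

2.82

Voltage ratio = 10^(dB/20).
10^(9/20) = 10^(0.4500) = 2.82.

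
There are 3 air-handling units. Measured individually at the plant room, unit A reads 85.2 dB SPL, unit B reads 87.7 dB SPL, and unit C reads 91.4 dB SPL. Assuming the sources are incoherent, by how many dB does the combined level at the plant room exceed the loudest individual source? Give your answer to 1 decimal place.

Add the sources as powers (linear), then convert back to dB:
L_total = 10·log₁₀(10^(85.2/10) + 10^(87.7/10) + 10^(91.4/10)) = 93.62 dB SPL.
Excess over the loudest (91.4 dB): 93.62 − 91.4 = 2.2 dB.

2.2 dB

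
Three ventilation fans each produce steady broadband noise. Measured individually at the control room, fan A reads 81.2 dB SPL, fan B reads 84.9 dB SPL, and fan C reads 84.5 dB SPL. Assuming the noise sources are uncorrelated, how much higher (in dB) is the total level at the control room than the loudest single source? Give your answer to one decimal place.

Uncorrelated sources add in intensity (power), not in dB.
L_total = 10·log₁₀(10^(81.2/10) + 10^(84.9/10) + 10^(84.5/10)) = 88.59 dB SPL.
Excess over the loudest (84.9 dB): 88.59 − 84.9 = 3.7 dB.

3.7 dB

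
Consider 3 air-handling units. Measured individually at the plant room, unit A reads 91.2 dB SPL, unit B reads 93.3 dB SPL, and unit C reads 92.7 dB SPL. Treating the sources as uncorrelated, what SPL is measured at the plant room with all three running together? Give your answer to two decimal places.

Incoherent sources sum as intensities:
L_total = 10·log₁₀(10^(91.2/10) + 10^(93.3/10) + 10^(92.7/10)) = 10·log₁₀(5318000000) = 97.26 dB SPL.

97.26 dB SPL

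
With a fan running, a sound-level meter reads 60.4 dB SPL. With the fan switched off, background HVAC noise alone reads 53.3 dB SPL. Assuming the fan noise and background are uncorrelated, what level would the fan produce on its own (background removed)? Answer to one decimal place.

59.5 dB SPL

Subtract intensities: L_src = 10·log₁₀(10^(L_total/10) − 10^(L_bg/10)).
L_src = 10·log₁₀(10^(60.4/10) − 10^(53.3/10)) = 10·log₁₀(882700) = 59.5 dB SPL.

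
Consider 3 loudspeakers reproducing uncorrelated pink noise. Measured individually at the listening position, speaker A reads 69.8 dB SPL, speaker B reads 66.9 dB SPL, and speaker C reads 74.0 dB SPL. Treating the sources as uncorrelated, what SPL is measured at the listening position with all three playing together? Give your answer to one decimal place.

Uncorrelated sources add in intensity (power), not in dB.
L_total = 10·log₁₀(10^(69.8/10) + 10^(66.9/10) + 10^(74.0/10)) = 10·log₁₀(39570000) = 76.0 dB SPL.

76.0 dB SPL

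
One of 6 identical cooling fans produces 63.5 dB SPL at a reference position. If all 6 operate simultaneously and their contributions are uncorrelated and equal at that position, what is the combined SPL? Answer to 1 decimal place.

71.3 dB SPL

6 equal incoherent sources raise the level by 10·log₁₀(6) = 7.78 dB.
L_total = 63.5 + 7.78 = 71.3 dB SPL.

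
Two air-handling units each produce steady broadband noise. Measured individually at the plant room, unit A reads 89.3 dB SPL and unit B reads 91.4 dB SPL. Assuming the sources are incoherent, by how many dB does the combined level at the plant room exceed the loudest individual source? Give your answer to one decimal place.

Uncorrelated sources add in intensity (power), not in dB.
L_total = 10·log₁₀(10^(89.3/10) + 10^(91.4/10)) = 93.49 dB SPL.
Excess over the loudest (91.4 dB): 93.49 − 91.4 = 2.1 dB.

2.1 dB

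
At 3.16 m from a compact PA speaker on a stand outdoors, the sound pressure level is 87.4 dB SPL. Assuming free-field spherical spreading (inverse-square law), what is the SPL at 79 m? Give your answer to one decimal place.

Free-field point source: level drops by 20·log₁₀ of the distance ratio.
ΔL = −20·log₁₀(79/3.16) = -27.96 dB, so L₂ = 87.4 + (-27.96) = 59.4 dB SPL.

59.4 dB SPL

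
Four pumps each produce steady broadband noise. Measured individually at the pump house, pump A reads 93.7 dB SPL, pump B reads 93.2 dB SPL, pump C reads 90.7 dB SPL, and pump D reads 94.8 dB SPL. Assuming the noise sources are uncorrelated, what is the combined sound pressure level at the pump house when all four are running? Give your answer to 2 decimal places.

99.36 dB SPL

Uncorrelated sources add in intensity (power), not in dB.
L_total = 10·log₁₀(10^(93.7/10) + 10^(93.2/10) + 10^(90.7/10) + 10^(94.8/10)) = 10·log₁₀(8628000000) = 99.36 dB SPL.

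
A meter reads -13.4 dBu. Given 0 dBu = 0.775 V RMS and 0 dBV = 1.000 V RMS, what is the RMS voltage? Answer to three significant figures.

V = 0.775 V × 10^(-13.4/20).
= 0.775 × 0.2138 = 0.166 V.

0.166 V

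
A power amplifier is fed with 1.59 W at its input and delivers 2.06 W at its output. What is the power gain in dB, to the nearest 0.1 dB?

1.1 dB

Power is a power quantity, so gain = 10·log₁₀(P_out/P_in).
10·log₁₀(2.06/1.59) = 10·log₁₀(1.296) = 1.1 dB.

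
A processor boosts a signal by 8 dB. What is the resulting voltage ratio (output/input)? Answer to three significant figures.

2.51

Voltage ratio = 10^(dB/20).
10^(8/20) = 10^(0.4000) = 2.51.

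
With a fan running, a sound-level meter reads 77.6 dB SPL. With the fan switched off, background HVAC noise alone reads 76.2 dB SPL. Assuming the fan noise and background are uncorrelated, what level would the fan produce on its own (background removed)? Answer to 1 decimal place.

72.0 dB SPL

Remove the background by subtracting linear intensities:
L_src = 10·log₁₀(10^(77.6/10) − 10^(76.2/10)) = 10·log₁₀(15860000) = 72.0 dB SPL.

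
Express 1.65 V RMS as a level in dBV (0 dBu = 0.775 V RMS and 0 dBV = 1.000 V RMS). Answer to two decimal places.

+4.35 dBV

dBV = 20·log₁₀(V / 1.000 V).
20·log₁₀(1.65/1.000) = +4.35 dBV.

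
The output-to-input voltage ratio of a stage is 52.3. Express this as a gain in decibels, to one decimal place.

For a voltage ratio, dB = 20·log₁₀(V₂/V₁).
20·log₁₀(52.3) = 34.4 dB.

34.4 dB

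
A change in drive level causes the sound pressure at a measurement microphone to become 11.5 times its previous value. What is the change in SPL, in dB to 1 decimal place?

21.2 dB

Sound pressure is an amplitude quantity: ΔL = 20·log₁₀(p₂/p₁).
20·log₁₀(11.5) = 21.2 dB.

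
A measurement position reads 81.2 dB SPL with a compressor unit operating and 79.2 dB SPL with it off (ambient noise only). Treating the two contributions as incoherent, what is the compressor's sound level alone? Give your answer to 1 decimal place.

76.9 dB SPL

Background correction is a power subtraction:
L_src = 10·log₁₀(10^(81.2/10) − 10^(79.2/10)) = 10·log₁₀(48650000) = 76.9 dB SPL.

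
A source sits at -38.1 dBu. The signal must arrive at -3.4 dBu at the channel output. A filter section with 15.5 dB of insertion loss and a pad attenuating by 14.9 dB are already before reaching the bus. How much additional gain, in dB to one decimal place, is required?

65.1 dB

The required make-up gain is the shortfall in the dB sum.
G = -3.4 − (-38.1) + 15.5 + 14.9 = 65.1 dB.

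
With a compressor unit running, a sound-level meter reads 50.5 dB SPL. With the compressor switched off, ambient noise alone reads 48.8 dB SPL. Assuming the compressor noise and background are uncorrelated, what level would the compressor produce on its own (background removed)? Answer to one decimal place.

Subtract intensities: L_src = 10·log₁₀(10^(L_total/10) − 10^(L_bg/10)).
L_src = 10·log₁₀(10^(50.5/10) − 10^(48.8/10)) = 10·log₁₀(36340) = 45.6 dB SPL.

45.6 dB SPL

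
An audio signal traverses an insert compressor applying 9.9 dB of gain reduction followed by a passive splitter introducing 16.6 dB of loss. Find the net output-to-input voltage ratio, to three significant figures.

0.0473

Net gain = (−9.9) + (−16.6) = -26.5 dB.
Voltage ratio = 10^(-26.5/20) = 0.0473.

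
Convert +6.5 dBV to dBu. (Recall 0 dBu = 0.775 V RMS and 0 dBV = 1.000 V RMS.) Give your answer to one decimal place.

+8.7 dBu

The offset between the scales is 20·log₁₀(0.775/1.000) = −2.214 dB.
So dBu = +6.5 + 2.214 = +8.7 dBu.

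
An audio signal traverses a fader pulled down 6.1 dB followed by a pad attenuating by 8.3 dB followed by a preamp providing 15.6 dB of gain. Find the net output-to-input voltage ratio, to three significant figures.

1.15

Net gain = (−6.1) + (−8.3) + 15.6 = 1.2 dB.
Voltage ratio = 10^(1.2/20) = 1.15.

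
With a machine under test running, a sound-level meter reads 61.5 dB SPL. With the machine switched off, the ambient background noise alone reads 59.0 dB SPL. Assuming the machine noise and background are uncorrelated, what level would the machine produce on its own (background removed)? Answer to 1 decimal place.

57.9 dB SPL

Subtract intensities: L_src = 10·log₁₀(10^(L_total/10) − 10^(L_bg/10)).
L_src = 10·log₁₀(10^(61.5/10) − 10^(59.0/10)) = 10·log₁₀(618200) = 57.9 dB SPL.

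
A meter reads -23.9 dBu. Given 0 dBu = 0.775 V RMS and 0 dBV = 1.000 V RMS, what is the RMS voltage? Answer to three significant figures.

V = 0.775 V × 10^(-23.9/20).
= 0.775 × 0.06383 = 0.0495 V.

0.0495 V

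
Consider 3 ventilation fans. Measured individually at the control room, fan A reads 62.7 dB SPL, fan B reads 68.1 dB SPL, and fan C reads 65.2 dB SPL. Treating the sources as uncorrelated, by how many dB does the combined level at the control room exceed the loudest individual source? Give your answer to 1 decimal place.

Add the sources as powers (linear), then convert back to dB:
L_total = 10·log₁₀(10^(62.7/10) + 10^(68.1/10) + 10^(65.2/10)) = 70.66 dB SPL.
Excess over the loudest (68.1 dB): 70.66 − 68.1 = 2.6 dB.

2.6 dB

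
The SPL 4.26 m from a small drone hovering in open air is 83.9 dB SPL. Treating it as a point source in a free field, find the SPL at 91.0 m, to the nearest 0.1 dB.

Free-field point source: level drops by 20·log₁₀ of the distance ratio.
ΔL = −20·log₁₀(91.0/4.26) = -26.59 dB, so L₂ = 83.9 + (-26.59) = 57.3 dB SPL.

57.3 dB SPL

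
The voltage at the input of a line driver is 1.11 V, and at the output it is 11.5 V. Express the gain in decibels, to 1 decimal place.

20.3 dB

Voltage is an amplitude quantity, so gain = 20·log₁₀(V_out/V_in).
20·log₁₀(11.5/1.11) = 20·log₁₀(10.36) = 20.3 dB.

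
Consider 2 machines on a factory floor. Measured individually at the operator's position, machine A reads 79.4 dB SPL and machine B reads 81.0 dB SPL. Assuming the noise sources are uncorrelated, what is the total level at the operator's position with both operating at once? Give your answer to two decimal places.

Uncorrelated sources add in intensity (power), not in dB.
L_total = 10·log₁₀(10^(79.4/10) + 10^(81.0/10)) = 10·log₁₀(213000000) = 83.28 dB SPL.

83.28 dB SPL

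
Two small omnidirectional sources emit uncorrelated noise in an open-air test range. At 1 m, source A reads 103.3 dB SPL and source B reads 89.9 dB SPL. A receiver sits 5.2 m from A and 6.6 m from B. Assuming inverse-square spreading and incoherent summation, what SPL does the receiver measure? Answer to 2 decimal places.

At the listener: L_A = 103.3 − 20·log₁₀(5.2) = 88.980 dB; L_B = 89.9 − 20·log₁₀(6.6) = 73.509 dB.
Combined: 10·log₁₀(10^(88.980/10)+10^(73.509/10)) = 89.10 dB SPL.

89.10 dB SPL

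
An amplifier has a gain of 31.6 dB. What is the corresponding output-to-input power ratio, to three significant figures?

Power ratio = 10^(dB/10).
10^(31.6/10) = 10^(3.160) = 1450.

1450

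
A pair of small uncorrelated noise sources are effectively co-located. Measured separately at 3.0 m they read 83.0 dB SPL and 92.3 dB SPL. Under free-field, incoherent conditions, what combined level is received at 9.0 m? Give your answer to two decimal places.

Combined at 3.0 m: 10·log₁₀(10^(83.0/10)+10^(92.3/10)) = 92.782 dB SPL.
Then apply −20·log₁₀(9.0/3.0) = -9.542 dB → 83.24 dB SPL.

83.24 dB SPL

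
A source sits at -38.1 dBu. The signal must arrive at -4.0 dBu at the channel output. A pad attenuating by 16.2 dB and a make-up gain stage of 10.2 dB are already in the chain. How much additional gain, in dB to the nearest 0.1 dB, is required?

The required make-up gain is the shortfall in the dB sum.
G = -4.0 − (-38.1) + 16.2 − 10.2 = 40.1 dB.

40.1 dB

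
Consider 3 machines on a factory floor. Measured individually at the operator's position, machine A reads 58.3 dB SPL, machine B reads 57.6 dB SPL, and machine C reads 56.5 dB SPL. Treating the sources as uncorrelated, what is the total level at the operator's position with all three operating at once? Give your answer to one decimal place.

Uncorrelated sources add in intensity (power), not in dB.
L_total = 10·log₁₀(10^(58.3/10) + 10^(57.6/10) + 10^(56.5/10)) = 10·log₁₀(1698000) = 62.3 dB SPL.

62.3 dB SPL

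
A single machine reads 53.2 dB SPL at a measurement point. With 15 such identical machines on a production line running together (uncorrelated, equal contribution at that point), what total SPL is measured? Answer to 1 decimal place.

15 equal incoherent sources raise the level by 10·log₁₀(15) = 11.76 dB.
L_total = 53.2 + 11.76 = 65.0 dB SPL.

65.0 dB SPL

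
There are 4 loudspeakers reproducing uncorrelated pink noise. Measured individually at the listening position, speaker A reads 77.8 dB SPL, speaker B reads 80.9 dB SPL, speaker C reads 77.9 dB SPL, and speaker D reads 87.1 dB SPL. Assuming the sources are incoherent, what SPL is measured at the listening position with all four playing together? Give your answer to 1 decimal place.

Incoherent sources sum as intensities:
L_total = 10·log₁₀(10^(77.8/10) + 10^(80.9/10) + 10^(77.9/10) + 10^(87.1/10)) = 10·log₁₀(757800000) = 88.8 dB SPL.

88.8 dB SPL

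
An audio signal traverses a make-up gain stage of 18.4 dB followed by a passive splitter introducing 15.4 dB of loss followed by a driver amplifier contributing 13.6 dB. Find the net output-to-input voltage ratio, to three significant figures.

6.76

Net gain = 18.4 + (−15.4) + 13.6 = 16.6 dB.
Voltage ratio = 10^(16.6/20) = 6.76.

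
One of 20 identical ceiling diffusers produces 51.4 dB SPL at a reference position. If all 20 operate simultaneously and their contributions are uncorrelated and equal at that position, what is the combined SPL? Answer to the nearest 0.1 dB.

64.4 dB SPL

20 equal incoherent sources raise the level by 10·log₁₀(20) = 13.01 dB.
L_total = 51.4 + 13.01 = 64.4 dB SPL.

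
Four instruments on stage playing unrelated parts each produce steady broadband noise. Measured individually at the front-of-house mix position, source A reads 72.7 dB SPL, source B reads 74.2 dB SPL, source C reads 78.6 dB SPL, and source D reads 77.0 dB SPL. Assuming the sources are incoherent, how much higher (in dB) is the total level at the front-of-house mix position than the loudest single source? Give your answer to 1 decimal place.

3.6 dB

Uncorrelated sources add in intensity (power), not in dB.
L_total = 10·log₁₀(10^(72.7/10) + 10^(74.2/10) + 10^(78.6/10) + 10^(77.0/10)) = 82.24 dB SPL.
Excess over the loudest (78.6 dB): 82.24 − 78.6 = 3.6 dB.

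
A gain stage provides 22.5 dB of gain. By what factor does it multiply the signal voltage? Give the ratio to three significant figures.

Voltage ratio = 10^(dB/20).
10^(22.5/20) = 10^(1.125) = 13.3.

13.3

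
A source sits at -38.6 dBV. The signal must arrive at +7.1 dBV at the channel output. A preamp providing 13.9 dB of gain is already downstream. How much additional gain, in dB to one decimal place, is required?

The required make-up gain is the shortfall in the dB sum.
G = +7.1 − (-38.6) − 13.9 = 31.8 dB.

31.8 dB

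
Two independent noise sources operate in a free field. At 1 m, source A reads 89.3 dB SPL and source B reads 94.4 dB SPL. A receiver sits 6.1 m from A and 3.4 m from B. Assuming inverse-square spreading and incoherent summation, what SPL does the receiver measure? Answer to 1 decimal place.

At the listener: L_A = 89.3 − 20·log₁₀(6.1) = 73.59 dB; L_B = 94.4 − 20·log₁₀(3.4) = 83.77 dB.
Combined: 10·log₁₀(10^(73.59/10)+10^(83.77/10)) = 84.2 dB SPL.

84.2 dB SPL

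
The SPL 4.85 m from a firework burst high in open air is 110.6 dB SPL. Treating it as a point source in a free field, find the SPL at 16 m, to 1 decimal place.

For a point source in a free field, ΔL = −20·log₁₀(d₂/d₁).
ΔL = −20·log₁₀(16/4.85) = -10.37 dB, so L₂ = 110.6 + (-10.37) = 100.2 dB SPL.

100.2 dB SPL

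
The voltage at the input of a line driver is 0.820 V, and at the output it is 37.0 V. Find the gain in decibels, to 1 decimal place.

For a voltage ratio, dB = 20·log₁₀(V₂/V₁).
20·log₁₀(37.0/0.820) = 20·log₁₀(45.12) = 33.1 dB.

33.1 dB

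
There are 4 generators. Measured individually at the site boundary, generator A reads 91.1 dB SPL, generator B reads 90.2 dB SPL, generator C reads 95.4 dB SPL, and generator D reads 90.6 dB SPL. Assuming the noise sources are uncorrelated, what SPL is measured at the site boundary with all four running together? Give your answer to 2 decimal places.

Incoherent sources sum as intensities:
L_total = 10·log₁₀(10^(91.1/10) + 10^(90.2/10) + 10^(95.4/10) + 10^(90.6/10)) = 10·log₁₀(6951000000) = 98.42 dB SPL.

98.42 dB SPL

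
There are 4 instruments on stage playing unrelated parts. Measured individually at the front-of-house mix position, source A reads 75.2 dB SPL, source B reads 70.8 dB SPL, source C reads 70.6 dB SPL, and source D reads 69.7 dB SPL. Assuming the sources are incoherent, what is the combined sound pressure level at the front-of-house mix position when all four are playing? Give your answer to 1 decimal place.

78.2 dB SPL

Uncorrelated sources add in intensity (power), not in dB.
L_total = 10·log₁₀(10^(75.2/10) + 10^(70.8/10) + 10^(70.6/10) + 10^(69.7/10)) = 10·log₁₀(65950000) = 78.2 dB SPL.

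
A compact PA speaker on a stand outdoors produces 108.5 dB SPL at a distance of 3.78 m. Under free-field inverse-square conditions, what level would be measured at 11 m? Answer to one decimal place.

Inverse-square spreading gives ΔL = −20·log₁₀(d₂/d₁).
ΔL = −20·log₁₀(11/3.78) = -9.28 dB, so L₂ = 108.5 + (-9.28) = 99.2 dB SPL.

99.2 dB SPL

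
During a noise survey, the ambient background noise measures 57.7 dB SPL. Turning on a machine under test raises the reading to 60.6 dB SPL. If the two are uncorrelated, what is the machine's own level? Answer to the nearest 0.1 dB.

57.5 dB SPL

Remove the background by subtracting linear intensities:
L_src = 10·log₁₀(10^(60.6/10) − 10^(57.7/10)) = 10·log₁₀(559300) = 57.5 dB SPL.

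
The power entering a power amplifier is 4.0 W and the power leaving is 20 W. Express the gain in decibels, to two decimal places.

6.99 dB

Power ratio → dB uses the 10·log₁₀ form:
10·log₁₀(20/4.0) = 10·log₁₀(5.000) = 6.99 dB.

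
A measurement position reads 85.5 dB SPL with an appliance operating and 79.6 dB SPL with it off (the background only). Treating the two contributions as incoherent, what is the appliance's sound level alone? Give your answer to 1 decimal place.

84.2 dB SPL

Background correction is a power subtraction:
L_src = 10·log₁₀(10^(85.5/10) − 10^(79.6/10)) = 10·log₁₀(263600000) = 84.2 dB SPL.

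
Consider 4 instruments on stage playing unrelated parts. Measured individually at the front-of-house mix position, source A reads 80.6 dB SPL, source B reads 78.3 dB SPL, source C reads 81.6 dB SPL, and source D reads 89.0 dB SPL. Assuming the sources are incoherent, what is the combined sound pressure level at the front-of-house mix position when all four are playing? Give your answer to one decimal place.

Uncorrelated sources add in intensity (power), not in dB.
L_total = 10·log₁₀(10^(80.6/10) + 10^(78.3/10) + 10^(81.6/10) + 10^(89.0/10)) = 10·log₁₀(1121000000) = 90.5 dB SPL.

90.5 dB SPL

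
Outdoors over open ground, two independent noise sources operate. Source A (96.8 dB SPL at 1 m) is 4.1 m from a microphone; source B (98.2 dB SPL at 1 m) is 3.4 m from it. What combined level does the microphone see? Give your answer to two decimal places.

89.33 dB SPL

At the listener: L_A = 96.8 − 20·log₁₀(4.1) = 84.544 dB; L_B = 98.2 − 20·log₁₀(3.4) = 87.570 dB.
Combined: 10·log₁₀(10^(84.544/10)+10^(87.570/10)) = 89.33 dB SPL.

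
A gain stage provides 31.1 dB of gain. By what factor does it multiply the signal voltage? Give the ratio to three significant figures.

35.9

Voltage ratio = 10^(dB/20).
10^(31.1/20) = 10^(1.555) = 35.9.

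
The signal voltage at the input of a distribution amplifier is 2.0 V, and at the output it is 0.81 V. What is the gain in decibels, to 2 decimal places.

Voltage ratio → dB uses the 20·log₁₀ form:
20·log₁₀(0.81/2.0) = 20·log₁₀(0.4050) = -7.85 dB.

-7.85 dB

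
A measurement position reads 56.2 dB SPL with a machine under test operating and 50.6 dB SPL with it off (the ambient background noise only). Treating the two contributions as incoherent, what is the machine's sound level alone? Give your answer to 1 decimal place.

54.8 dB SPL

Remove the background by subtracting linear intensities:
L_src = 10·log₁₀(10^(56.2/10) − 10^(50.6/10)) = 10·log₁₀(302100) = 54.8 dB SPL.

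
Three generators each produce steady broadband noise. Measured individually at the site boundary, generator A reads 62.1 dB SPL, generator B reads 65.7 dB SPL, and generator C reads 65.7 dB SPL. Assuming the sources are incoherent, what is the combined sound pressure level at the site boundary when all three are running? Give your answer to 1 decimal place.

69.6 dB SPL

Add the sources as powers (linear), then convert back to dB:
L_total = 10·log₁₀(10^(62.1/10) + 10^(65.7/10) + 10^(65.7/10)) = 10·log₁₀(9053000) = 69.6 dB SPL.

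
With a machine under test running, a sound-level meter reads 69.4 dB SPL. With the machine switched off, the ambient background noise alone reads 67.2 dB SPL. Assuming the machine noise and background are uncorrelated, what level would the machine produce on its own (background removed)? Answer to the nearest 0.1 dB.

Subtract intensities: L_src = 10·log₁₀(10^(L_total/10) − 10^(L_bg/10)).
L_src = 10·log₁₀(10^(69.4/10) − 10^(67.2/10)) = 10·log₁₀(3462000) = 65.4 dB SPL.

65.4 dB SPL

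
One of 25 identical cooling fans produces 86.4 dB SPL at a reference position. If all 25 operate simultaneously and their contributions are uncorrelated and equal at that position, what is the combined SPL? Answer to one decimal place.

25 equal incoherent sources raise the level by 10·log₁₀(25) = 13.98 dB.
L_total = 86.4 + 13.98 = 100.4 dB SPL.

100.4 dB SPL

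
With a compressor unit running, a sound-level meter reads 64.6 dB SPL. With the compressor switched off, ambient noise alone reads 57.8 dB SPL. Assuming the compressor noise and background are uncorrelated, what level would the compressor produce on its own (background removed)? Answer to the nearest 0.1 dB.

Remove the background by subtracting linear intensities:
L_src = 10·log₁₀(10^(64.6/10) − 10^(57.8/10)) = 10·log₁₀(2281000) = 63.6 dB SPL.

63.6 dB SPL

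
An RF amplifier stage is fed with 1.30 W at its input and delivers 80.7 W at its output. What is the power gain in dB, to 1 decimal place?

17.9 dB

For a power ratio, dB = 10·log₁₀(P₂/P₁).
10·log₁₀(80.7/1.30) = 10·log₁₀(62.08) = 17.9 dB.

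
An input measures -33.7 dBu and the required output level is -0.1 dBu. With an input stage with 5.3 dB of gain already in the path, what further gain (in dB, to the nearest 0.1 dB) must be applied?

28.3 dB

The required make-up gain is the shortfall in the dB sum.
G = -0.1 − (-33.7) − 5.3 = 28.3 dB.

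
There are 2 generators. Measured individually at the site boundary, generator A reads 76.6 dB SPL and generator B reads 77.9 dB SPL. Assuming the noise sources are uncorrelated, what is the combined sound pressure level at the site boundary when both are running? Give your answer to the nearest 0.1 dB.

80.3 dB SPL

Incoherent sources sum as intensities:
L_total = 10·log₁₀(10^(76.6/10) + 10^(77.9/10)) = 10·log₁₀(107400000) = 80.3 dB SPL.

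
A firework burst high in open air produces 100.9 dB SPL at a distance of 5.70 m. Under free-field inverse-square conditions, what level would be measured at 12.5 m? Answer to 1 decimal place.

94.1 dB SPL

For a point source in a free field, ΔL = −20·log₁₀(d₂/d₁).
ΔL = −20·log₁₀(12.5/5.70) = -6.82 dB, so L₂ = 100.9 + (-6.82) = 94.1 dB SPL.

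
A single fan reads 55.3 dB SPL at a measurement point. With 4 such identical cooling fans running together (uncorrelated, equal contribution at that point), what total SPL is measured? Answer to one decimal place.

4 equal incoherent sources raise the level by 10·log₁₀(4) = 6.02 dB.
L_total = 55.3 + 6.02 = 61.3 dB SPL.

61.3 dB SPL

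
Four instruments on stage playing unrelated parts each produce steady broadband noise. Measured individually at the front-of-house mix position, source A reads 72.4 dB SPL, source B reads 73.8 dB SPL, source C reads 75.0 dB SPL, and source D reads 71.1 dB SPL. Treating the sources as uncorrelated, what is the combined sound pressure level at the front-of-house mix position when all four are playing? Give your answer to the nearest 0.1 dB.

79.3 dB SPL

Incoherent sources sum as intensities:
L_total = 10·log₁₀(10^(72.4/10) + 10^(73.8/10) + 10^(75.0/10) + 10^(71.1/10)) = 10·log₁₀(85870000) = 79.3 dB SPL.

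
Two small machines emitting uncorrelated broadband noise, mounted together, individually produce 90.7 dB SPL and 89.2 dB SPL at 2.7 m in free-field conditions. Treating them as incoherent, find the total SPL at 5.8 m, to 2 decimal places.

86.38 dB SPL

Combined at 2.7 m: 10·log₁₀(10^(90.7/10)+10^(89.2/10)) = 93.025 dB SPL.
Then apply −20·log₁₀(5.8/2.7) = -6.641 dB → 86.38 dB SPL.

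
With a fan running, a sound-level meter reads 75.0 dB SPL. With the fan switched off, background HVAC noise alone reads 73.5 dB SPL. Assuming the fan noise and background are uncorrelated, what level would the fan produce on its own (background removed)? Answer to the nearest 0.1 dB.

Background correction is a power subtraction:
L_src = 10·log₁₀(10^(75.0/10) − 10^(73.5/10)) = 10·log₁₀(9236000) = 69.7 dB SPL.

69.7 dB SPL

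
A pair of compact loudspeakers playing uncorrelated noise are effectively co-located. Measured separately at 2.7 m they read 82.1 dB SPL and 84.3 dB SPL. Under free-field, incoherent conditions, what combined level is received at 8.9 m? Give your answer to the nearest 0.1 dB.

Combined at 2.7 m: 10·log₁₀(10^(82.1/10)+10^(84.3/10)) = 86.35 dB SPL.
Then apply −20·log₁₀(8.9/2.7) = -10.36 dB → 76.0 dB SPL.

76.0 dB SPL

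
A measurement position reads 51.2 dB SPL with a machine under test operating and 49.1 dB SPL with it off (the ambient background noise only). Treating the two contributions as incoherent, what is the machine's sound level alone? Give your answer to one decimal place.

47.0 dB SPL

Subtract intensities: L_src = 10·log₁₀(10^(L_total/10) − 10^(L_bg/10)).
L_src = 10·log₁₀(10^(51.2/10) − 10^(49.1/10)) = 10·log₁₀(50540) = 47.0 dB SPL.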